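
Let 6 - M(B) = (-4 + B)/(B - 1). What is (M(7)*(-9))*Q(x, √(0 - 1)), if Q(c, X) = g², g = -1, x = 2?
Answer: -99/2 ≈ -49.500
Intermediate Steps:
M(B) = 6 - (-4 + B)/(-1 + B) (M(B) = 6 - (-4 + B)/(B - 1) = 6 - (-4 + B)/(-1 + B))
Q(c, X) = 1 (Q(c, X) = (-1)² = 1)
(M(7)*(-9))*Q(x, √(0 - 1)) = (((-2 + 5*7)/(-1 + 7))*(-9))*1 = (((-2 + 35)/6)*(-9))*1 = (((⅙)*33)*(-9))*1 = ((11/2)*(-9))*1 = -99/2*1 = -99/2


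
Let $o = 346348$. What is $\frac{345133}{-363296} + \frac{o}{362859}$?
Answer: $\frac{592227761}{131825223264} \approx 0.0044925$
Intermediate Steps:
$\frac{345133}{-363296} + \frac{o}{362859} = \frac{345133}{-363296} + \frac{346348}{362859} = 345133 \left(- \frac{1}{363296}\right) + 346348 \cdot \frac{1}{362859} = - \frac{345133}{363296} + \frac{346348}{362859} = \frac{592227761}{131825223264}$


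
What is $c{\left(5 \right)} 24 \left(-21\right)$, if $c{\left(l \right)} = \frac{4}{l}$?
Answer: $- \frac{2016}{5} \approx -403.2$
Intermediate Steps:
$c{\left(5 \right)} 24 \left(-21\right) = \frac{4}{5} \cdot 24 \left(-21\right) = \frac{96}{5} \left(-21\right) = - \frac{2016}{5}$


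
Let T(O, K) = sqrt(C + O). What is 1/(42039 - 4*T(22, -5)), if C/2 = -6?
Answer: 42039/1767277361 + 4*sqrt(10)/1767277361 ≈ 2.3795e-5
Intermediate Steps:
C = -12 (C = 2*(-6) = -12)
T(O, K) = sqrt(-12 + O)
1/(42039 - 4*T(22, -5)) = 1/(42039 - 4*sqrt(-12 + 22)) = 1/(42039 - 4*sqrt(10))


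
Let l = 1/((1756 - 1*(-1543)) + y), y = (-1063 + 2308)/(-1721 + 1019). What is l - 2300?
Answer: -1774567066/771551 ≈ -2300.0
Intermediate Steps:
y = -415/234 (y = 1245/(-702) = 1245*(-1/702) = -415/234 ≈ -1.7735)
l = 234/771551 (l = 1/((1756 - 1*(-1543)) - 415/234) = 1/((1756 + 1543) - 415/234) = 1/(3299 - 415/234) = 1/(771551/234) = 234/771551 ≈ 0.00030329)
l - 2300 = 234/771551 - 2300 = -1774567066/771551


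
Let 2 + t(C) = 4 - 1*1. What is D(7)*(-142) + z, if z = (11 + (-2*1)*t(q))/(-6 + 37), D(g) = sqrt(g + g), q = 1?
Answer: 9/31 - 142*sqrt(14) ≈ -531.03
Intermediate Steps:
t(C) = 1 (t(C) = -2 + (4 - 1*1) = -2 + (4 - 1) = -2 + 3 = 1)
D(g) = sqrt(2)*sqrt(g) (D(g) = sqrt(2*g) = sqrt(2)*sqrt(g))
z = 9/31 (z = (11 - 2*1*1)/(-6 + 37) = (11 - 2*1)/31 = (11 - 2)*(1/31) = 9*(1/31) = 9/31 ≈ 0.29032)
D(7)*(-142) + z = (sqrt(2)*sqrt(7))*(-142) + 9/31 = sqrt(14)*(-142) + 9/31 = -142*sqrt(14) + 9/31 = 9/31 - 142*sqrt(14)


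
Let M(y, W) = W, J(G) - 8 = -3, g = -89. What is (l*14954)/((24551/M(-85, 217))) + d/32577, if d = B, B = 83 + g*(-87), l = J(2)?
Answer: 528756893056/799797927 ≈ 661.11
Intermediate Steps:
J(G) = 5 (J(G) = 8 - 3 = 5)
l = 5
B = 7826 (B = 83 - 89*(-87) = 83 + 7743 = 7826)
d = 7826
(l*14954)/((24551/M(-85, 217))) + d/32577 = (5*14954)/((24551/217)) + 7826/32577 = 74770/((24551*(1/217))) + 7826*(1/32577) = 74770/(24551/217) + 7826/32577 = 74770*(217/24551) + 7826/32577 = 16225090/24551 + 7826/32577 = 528756893056/799797927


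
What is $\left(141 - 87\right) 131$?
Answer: $7074$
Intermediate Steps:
$\left(141 - 87\right) 131 = 54 \cdot 131 = 7074$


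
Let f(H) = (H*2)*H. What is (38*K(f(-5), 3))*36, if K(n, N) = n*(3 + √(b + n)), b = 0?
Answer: 205200 + 342000*√2 ≈ 6.8886e+5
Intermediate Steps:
f(H) = 2*H² (f(H) = (2*H)*H = 2*H²)
K(n, N) = n*(3 + √n) (K(n, N) = n*(3 + √(0 + n)) = n*(3 + √n))
(38*K(f(-5), 3))*36 = (38*((2*(-5)²)*(3 + √(2*(-5)²))))*36 = (38*((2*25)*(3 + √(2*25))))*36 = (38*(50*(3 + √50)))*36 = (38*(50*(3 + 5*√2)))*36 = (38*(150 + 250*√2))*36 = (5700 + 9500*√2)*36 = 205200 + 342000*√2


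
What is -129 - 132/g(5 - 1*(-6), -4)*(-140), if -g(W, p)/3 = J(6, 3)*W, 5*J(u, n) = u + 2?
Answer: -479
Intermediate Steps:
J(u, n) = ⅖ + u/5 (J(u, n) = (u + 2)/5 = (2 + u)/5 = ⅖ + u/5)
g(W, p) = -24*W/5 (g(W, p) = -3*(⅖ + (⅕)*6)*W = -3*(⅖ + 6/5)*W = -24*W/5)
-129 - 132/g(5 - 1*(-6), -4)*(-140) = -129 - 132*(-5/(24*(5 - 1*(-6))))*(-140) = -129 - 132*(-5/(24*(5 + 6)))*(-140) = -129 - 132/((-24/5*11))*(-140) = -129 - 132/(-264/5)*(-140) = -129 - 132*(-5/264)*(-140) = -129 + (5/2)*(-140) = -129 - 350 = -479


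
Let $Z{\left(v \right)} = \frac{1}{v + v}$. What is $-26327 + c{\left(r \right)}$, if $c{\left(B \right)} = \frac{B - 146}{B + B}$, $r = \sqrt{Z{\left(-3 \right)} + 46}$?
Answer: $- \frac{52653}{2} - \frac{73 \sqrt{66}}{55} \approx -26337.0$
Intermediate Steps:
$Z{\left(v \right)} = \frac{1}{2 v}$
$r = \frac{5 \sqrt{66}}{6}$ ($r = \sqrt{\frac{1}{2 \left(-3\right)} + 46} = \sqrt{\frac{1}{2} \left(- \frac{1}{3}\right) + 46} = \sqrt{- \frac{1}{6} + 46} = \sqrt{\frac{275}{6}} = \frac{5 \sqrt{66}}{6} \approx 6.77$)
$c{\left(B \right)} = \frac{-146 + B}{2 B}$
$-26327 + c{\left(r \right)} = -26327 + \frac{-146 + \frac{5 \sqrt{66}}{6}}{2 \frac{5 \sqrt{66}}{6}} = -26327 + \frac{\frac{\sqrt{66}}{55} \left(-146 + \frac{5 \sqrt{66}}{6}\right)}{2} = -26327 + \frac{\sqrt{66} \left(-146 + \frac{5 \sqrt{66}}{6}\right)}{110}$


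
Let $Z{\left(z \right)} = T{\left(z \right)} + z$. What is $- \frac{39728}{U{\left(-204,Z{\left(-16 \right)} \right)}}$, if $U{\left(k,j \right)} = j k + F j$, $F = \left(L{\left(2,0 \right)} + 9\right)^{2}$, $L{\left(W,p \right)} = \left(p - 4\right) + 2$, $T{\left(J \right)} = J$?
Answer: $- \frac{2483}{310} \approx -8.0097$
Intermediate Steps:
$L{\left(W,p \right)} = -2 + p$ ($L{\left(W,p \right)} = \left(-4 + p\right) + 2 = -2 + p$)
$F = 49$ ($F = \left(\left(-2 + 0\right) + 9\right)^{2} = \left(-2 + 9\right)^{2} = 7^{2} = 49$)
$Z{\left(z \right)} = 2 z$ ($Z{\left(z \right)} = z + z = 2 z$)
$U{\left(k,j \right)} = 49 j + j k$ ($U{\left(k,j \right)} = j k + 49 j = 49 j + j k$)
$- \frac{39728}{U{\left(-204,Z{\left(-16 \right)} \right)}} = - \frac{39728}{2 \left(-16\right) \left(49 - 204\right)} = - \frac{39728}{\left(-32\right) \left(-155\right)} = - \frac{39728}{4960} = \left(-39728\right) \frac{1}{4960} = - \frac{2483}{310}$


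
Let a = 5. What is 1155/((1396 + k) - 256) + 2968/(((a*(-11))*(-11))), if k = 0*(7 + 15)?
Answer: 272153/45980 ≈ 5.9189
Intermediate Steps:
k = 0 (k = 0*22 = 0)
1155/((1396 + k) - 256) + 2968/(((a*(-11))*(-11))) = 1155/((1396 + 0) - 256) + 2968/(((5*(-11))*(-11))) = 1155/(1396 - 256) + 2968/((-55*(-11))) = 1155/1140 + 2968/605 = 1155*(1/1140) + 2968*(1/605) = 77/76 + 2968/605 = 272153/45980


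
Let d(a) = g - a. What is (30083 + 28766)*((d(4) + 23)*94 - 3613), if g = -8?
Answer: -151771571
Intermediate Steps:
d(a) = -8 - a
(30083 + 28766)*((d(4) + 23)*94 - 3613) = (30083 + 28766)*(((-8 - 1*4) + 23)*94 - 3613) = 58849*(((-8 - 4) + 23)*94 - 3613) = 58849*((-12 + 23)*94 - 3613) = 58849*(11*94 - 3613) = 58849*(1034 - 3613) = 58849*(-2579) = -151771571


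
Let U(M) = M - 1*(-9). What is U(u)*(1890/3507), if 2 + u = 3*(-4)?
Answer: -450/167 ≈ -2.6946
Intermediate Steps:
u = -14 (u = -2 + 3*(-4) = -2 - 12 = -14)
U(M) = 9 + M (U(M) = M + 9 = 9 + M)
U(u)*(1890/3507) = (9 - 14)*(1890/3507) = -9450/3507 = -5*90/167 = -450/167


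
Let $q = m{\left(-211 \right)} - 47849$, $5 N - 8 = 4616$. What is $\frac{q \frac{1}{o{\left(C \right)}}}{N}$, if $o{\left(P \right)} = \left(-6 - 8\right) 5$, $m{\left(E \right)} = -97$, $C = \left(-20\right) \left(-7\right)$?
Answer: $\frac{23973}{32368} \approx 0.74064$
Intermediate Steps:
$C = 140$
$N = \frac{4624}{5}$ ($N = \frac{8}{5} + \frac{1}{5} \cdot 4616 = \frac{8}{5} + \frac{4616}{5} = \frac{4624}{5} \approx 924.8$)
$o{\left(P \right)} = -70$ ($o{\left(P \right)} = \left(-14\right) 5 = -70$)
$q = -47946$ ($q = -97 - 47849 = -47946$)
$\frac{q \frac{1}{o{\left(C \right)}}}{N} = \frac{\left(-47946\right) \frac{1}{-70}}{\frac{4624}{5}} = \left(-47946\right) \left(- \frac{1}{70}\right) \frac{5}{4624} = \frac{23973}{35} \cdot \frac{5}{4624} = \frac{23973}{32368}$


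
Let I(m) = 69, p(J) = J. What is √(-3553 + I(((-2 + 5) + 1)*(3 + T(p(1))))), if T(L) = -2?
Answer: 2*I*√871 ≈ 59.025*I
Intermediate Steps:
√(-3553 + I(((-2 + 5) + 1)*(3 + T(p(1))))) = √(-3553 + 69) = √(-3484) = 2*I*√871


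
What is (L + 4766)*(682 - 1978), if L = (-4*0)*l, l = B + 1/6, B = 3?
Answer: -6176736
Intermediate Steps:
l = 19/6 (l = 3 + 1/6 = 3 + ⅙ = 19/6 ≈ 3.1667)
L = 0 (L = -4*0*(19/6) = 0*(19/6) = 0)
(L + 4766)*(682 - 1978) = (0 + 4766)*(682 - 1978) = 4766*(-1296) = -6176736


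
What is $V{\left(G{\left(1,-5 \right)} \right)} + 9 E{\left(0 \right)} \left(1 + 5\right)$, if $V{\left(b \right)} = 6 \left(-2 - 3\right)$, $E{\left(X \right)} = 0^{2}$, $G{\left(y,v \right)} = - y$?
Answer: $-30$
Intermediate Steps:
$E{\left(X \right)} = 0$
$V{\left(b \right)} = -30$ ($V{\left(b \right)} = 6 \left(-5\right) = -30$)
$V{\left(G{\left(1,-5 \right)} \right)} + 9 E{\left(0 \right)} \left(1 + 5\right) = -30 + 9 \cdot 0 \left(1 + 5\right) = -30 + 9 \cdot 0 \cdot 6 = -30 + 9 \cdot 0 = -30 + 0 = -30$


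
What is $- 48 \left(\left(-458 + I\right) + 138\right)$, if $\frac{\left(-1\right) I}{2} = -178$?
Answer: $-1728$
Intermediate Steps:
$I = 356$ ($I = \left(-2\right) \left(-178\right) = 356$)
$- 48 \left(\left(-458 + I\right) + 138\right) = - 48 \left(\left(-458 + 356\right) + 138\right) = - 48 \left(-102 + 138\right) = \left(-48\right) 36 = -1728$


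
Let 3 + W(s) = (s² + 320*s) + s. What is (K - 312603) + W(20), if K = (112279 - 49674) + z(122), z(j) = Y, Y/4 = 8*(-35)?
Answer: -244301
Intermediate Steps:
Y = -1120 (Y = 4*(8*(-35)) = 4*(-280) = -1120)
z(j) = -1120
K = 61485 (K = (112279 - 49674) - 1120 = 62605 - 1120 = 61485)
W(s) = -3 + s² + 321*s (W(s) = -3 + ((s² + 320*s) + s) = -3 + (s² + 321*s) = -3 + s² + 321*s)
(K - 312603) + W(20) = (61485 - 312603) + (-3 + 20² + 321*20) = -251118 + (-3 + 400 + 6420) = -251118 + 6817 = -244301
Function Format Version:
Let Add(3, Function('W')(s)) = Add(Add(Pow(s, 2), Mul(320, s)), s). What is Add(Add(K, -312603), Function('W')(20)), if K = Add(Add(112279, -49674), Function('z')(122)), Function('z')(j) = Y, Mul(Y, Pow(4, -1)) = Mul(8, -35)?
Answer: -244301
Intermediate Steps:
Y = -1120 (Y = Mul(4, Mul(8, -35)) = Mul(4, -280) = -1120)
Function('z')(j) = -1120
K = 61485 (K = Add(Add(112279, -49674), -1120) = Add(62605, -1120) = 61485)
Function('W')(s) = Add(-3, Pow(s, 2), Mul(321, s)) (Function('W')(s) = Add(-3, Add(Add(Pow(s, 2), Mul(320, s)), s)) = Add(-3, Add(Pow(s, 2), Mul(321, s))) = Add(-3, Pow(s, 2), Mul(321, s)))
Add(Add(K, -312603), Function('W')(20)) = Add(Add(61485, -312603), Add(-3, Pow(20, 2), Mul(321, 20))) = Add(-251118, Add(-3, 400, 6420)) = Add(-251118, 6817) = -244301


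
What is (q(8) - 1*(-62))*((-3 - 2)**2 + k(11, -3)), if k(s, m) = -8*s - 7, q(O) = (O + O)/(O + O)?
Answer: -4410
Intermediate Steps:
q(O) = 1 (q(O) = (2*O)/((2*O)) = (2*O)*(1/(2*O)) = 1)
k(s, m) = -7 - 8*s
(q(8) - 1*(-62))*((-3 - 2)**2 + k(11, -3)) = (1 - 1*(-62))*((-3 - 2)**2 + (-7 - 8*11)) = (1 + 62)*((-5)**2 + (-7 - 88)) = 63*(25 - 95) = 63*(-70) = -4410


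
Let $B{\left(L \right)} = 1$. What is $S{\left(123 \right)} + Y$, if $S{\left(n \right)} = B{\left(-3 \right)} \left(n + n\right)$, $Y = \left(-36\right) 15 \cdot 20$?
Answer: $-10554$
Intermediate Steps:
$Y = -10800$ ($Y = \left(-540\right) 20 = -10800$)
$S{\left(n \right)} = 2 n$ ($S{\left(n \right)} = 1 \left(n + n\right) = 1 \cdot 2 n = 2 n$)
$S{\left(123 \right)} + Y = 2 \cdot 123 - 10800 = 246 - 10800 = -10554$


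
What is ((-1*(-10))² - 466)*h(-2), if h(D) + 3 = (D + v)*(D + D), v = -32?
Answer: -48678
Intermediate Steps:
h(D) = -3 + 2*D*(-32 + D) (h(D) = -3 + (D - 32)*(D + D) = -3 + (-32 + D)*(2*D) = -3 + 2*D*(-32 + D))
((-1*(-10))² - 466)*h(-2) = ((-1*(-10))² - 466)*(-3 - 64*(-2) + 2*(-2)²) = (10² - 466)*(-3 + 128 + 2*4) = (100 - 466)*(-3 + 128 + 8) = -366*133 = -48678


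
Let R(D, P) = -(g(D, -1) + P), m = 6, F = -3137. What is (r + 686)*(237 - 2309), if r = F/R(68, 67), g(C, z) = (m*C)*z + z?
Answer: -239808100/171 ≈ -1.4024e+6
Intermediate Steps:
g(C, z) = z + 6*C*z (g(C, z) = (6*C)*z + z = 6*C*z + z = z + 6*C*z)
R(D, P) = 1 - P + 6*D (R(D, P) = -(-(1 + 6*D) + P) = -((-1 - 6*D) + P) = -(-1 + P - 6*D) = 1 - P + 6*D)
r = -3137/342 (r = -3137/(1 - 1*67 + 6*68) = -3137/(1 - 67 + 408) = -3137/342 ≈ -9.1725)
(r + 686)*(237 - 2309) = (-3137/342 + 686)*(237 - 2309) = (231475/342)*(-2072) = -239808100/171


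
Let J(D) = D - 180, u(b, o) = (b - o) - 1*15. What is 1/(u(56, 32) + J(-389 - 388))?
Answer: -1/948 ≈ -0.0010549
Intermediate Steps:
u(b, o) = -15 + b - o (u(b, o) = (b - o) - 15 = -15 + b - o)
J(D) = -180 + D
1/(u(56, 32) + J(-389 - 388)) = 1/((-15 + 56 - 1*32) + (-180 + (-389 - 388))) = 1/((-15 + 56 - 32) + (-180 - 777)) = 1/(9 - 957) = 1/(-948) = -1/948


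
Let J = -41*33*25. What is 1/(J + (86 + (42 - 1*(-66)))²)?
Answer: 1/3811 ≈ 0.00026240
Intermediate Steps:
J = -33825 (J = -1353*25 = -33825)
1/(J + (86 + (42 - 1*(-66)))²) = 1/(-33825 + (86 + (42 - 1*(-66)))²) = 1/(-33825 + (86 + (42 + 66))²) = 1/(-33825 + (86 + 108)²) = 1/(-33825 + 194²) = 1/(-33825 + 37636) = 1/3811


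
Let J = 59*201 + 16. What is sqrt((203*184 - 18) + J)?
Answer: sqrt(49209) ≈ 221.83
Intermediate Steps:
J = 11875 (J = 11859 + 16 = 11875)
sqrt((203*184 - 18) + J) = sqrt((203*184 - 18) + 11875) = sqrt((37352 - 18) + 11875) = sqrt(37334 + 11875) = sqrt(49209)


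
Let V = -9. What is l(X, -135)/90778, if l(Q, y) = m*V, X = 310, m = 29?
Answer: -261/90778 ≈ -0.0028751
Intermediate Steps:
l(Q, y) = -261 (l(Q, y) = 29*(-9) = -261)
l(X, -135)/90778 = -261/90778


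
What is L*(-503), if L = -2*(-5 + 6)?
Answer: 1006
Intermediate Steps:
L = -2 (L = -2*1 = -2)
L*(-503) = -2*(-503) = 1006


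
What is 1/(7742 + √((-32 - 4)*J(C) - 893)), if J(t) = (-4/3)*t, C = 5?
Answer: 7742/59939217 - I*√653/59939217 ≈ 0.00012916 - 4.2633e-7*I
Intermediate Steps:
J(t) = -4*t/3 (J(t) = (-4*⅓)*t = -4*t/3)
1/(7742 + √((-32 - 4)*J(C) - 893)) = 1/(7742 + √((-32 - 4)*(-4/3*5) - 893)) = 1/(7742 + √(-36*(-20/3) - 893)) = 1/(7742 + √(240 - 893)) = 1/(7742 + √(-653)) = 1/(7742 + I*√653)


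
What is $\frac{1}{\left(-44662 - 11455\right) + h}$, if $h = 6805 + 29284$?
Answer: $- \frac{1}{20028} \approx -4.993 \cdot 10^{-5}$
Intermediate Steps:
$h = 36089$
$\frac{1}{\left(-44662 - 11455\right) + h} = \frac{1}{\left(-44662 - 11455\right) + 36089} = \frac{1}{-56117 + 36089} = \frac{1}{-20028} = - \frac{1}{20028}$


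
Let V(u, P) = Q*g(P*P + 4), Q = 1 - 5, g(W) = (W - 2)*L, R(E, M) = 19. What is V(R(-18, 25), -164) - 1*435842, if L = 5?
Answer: -973802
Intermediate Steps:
g(W) = -10 + 5*W (g(W) = (W - 2)*5 = (-2 + W)*5 = -10 + 5*W)
Q = -4
V(u, P) = -40 - 20*P² (V(u, P) = -4*(-10 + 5*(P*P + 4)) = -4*(-10 + 5*(P² + 4)) = -4*(-10 + 5*(4 + P²)) = -4*(-10 + (20 + 5*P²)) = -4*(10 + 5*P²) = -40 - 20*P²)
V(R(-18, 25), -164) - 1*435842 = (-40 - 20*(-164)²) - 1*435842 = (-40 - 20*26896) - 435842 = (-40 - 537920) - 435842 = -537960 - 435842 = -973802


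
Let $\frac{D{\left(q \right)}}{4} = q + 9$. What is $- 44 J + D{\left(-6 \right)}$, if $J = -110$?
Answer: $4852$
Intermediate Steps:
$D{\left(q \right)} = 36 + 4 q$ ($D{\left(q \right)} = 4 \left(q + 9\right) = 4 \left(9 + q\right) = 36 + 4 q$)
$- 44 J + D{\left(-6 \right)} = \left(-44\right) \left(-110\right) + \left(36 + 4 \left(-6\right)\right) = 4840 + \left(36 - 24\right) = 4840 + 12 = 4852$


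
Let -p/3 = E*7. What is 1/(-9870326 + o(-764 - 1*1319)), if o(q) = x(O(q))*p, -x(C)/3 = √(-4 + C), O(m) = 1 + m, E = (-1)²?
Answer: -4935163/48711671812805 - 63*I*√2086/97423343625610 ≈ -1.0131e-7 - 2.9535e-11*I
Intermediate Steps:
E = 1
x(C) = -3*√(-4 + C)
p = -21 (p = -3*7 = -21)
o(q) = 63*√(-3 + q) (o(q) = -3*√(-4 + (1 + q))*(-21) = -3*√(-3 + q)*(-21) = 63*√(-3 + q))
1/(-9870326 + o(-764 - 1*1319)) = 1/(-9870326 + 63*√(-3 + (-764 - 1*1319))) = 1/(-9870326 + 63*√(-3 + (-764 - 1319))) = 1/(-9870326 + 63*√(-3 - 2083)) = 1/(-9870326 + 63*√(-2086)) = 1/(-9870326 + 63*(I*√2086)) = 1/(-9870326 + 63*I*√2086)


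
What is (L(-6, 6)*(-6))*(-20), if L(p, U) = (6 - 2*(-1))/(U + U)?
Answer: 80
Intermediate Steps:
L(p, U) = 4/U (L(p, U) = (6 + 2)/((2*U)) = 8*(1/(2*U)) = 4/U)
(L(-6, 6)*(-6))*(-20) = ((4/6)*(-6))*(-20) = ((4*(1/6))*(-6))*(-20) = ((2/3)*(-6))*(-20) = -4*(-20) = 80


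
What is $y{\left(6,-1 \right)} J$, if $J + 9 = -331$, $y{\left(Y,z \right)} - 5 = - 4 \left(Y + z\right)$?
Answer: $5100$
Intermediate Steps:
$y{\left(Y,z \right)} = 5 - 4 Y - 4 z$ ($y{\left(Y,z \right)} = 5 - 4 \left(Y + z\right) = 5 - \left(4 Y + 4 z\right) = 5 - 4 Y - 4 z$)
$J = -340$ ($J = -9 - 331 = -340$)
$y{\left(6,-1 \right)} J = \left(5 - 24 - -4\right) \left(-340\right) = \left(5 - 24 + 4\right) \left(-340\right) = \left(-15\right) \left(-340\right) = 5100$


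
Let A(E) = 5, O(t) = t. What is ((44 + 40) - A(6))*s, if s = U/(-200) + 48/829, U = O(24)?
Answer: -101673/20725 ≈ -4.9058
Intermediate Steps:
U = 24
s = -1287/20725 (s = 24/(-200) + 48/829 = 24*(-1/200) + 48*(1/829) = -3/25 + 48/829 = -1287/20725 ≈ -0.062099)
((44 + 40) - A(6))*s = ((44 + 40) - 1*5)*(-1287/20725) = (84 - 5)*(-1287/20725) = 79*(-1287/20725) = -101673/20725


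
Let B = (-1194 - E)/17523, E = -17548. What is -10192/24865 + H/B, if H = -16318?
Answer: -3555036293789/203321105 ≈ -17485.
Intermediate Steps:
B = 16354/17523 (B = (-1194 - 1*(-17548))/17523 = (-1194 + 17548)*(1/17523) = 16354*(1/17523) = 16354/17523 ≈ 0.93329)
-10192/24865 + H/B = -10192/24865 - 16318/16354/17523 = -10192*1/24865 - 16318*17523/16354 = -10192/24865 - 142970157/8177 = -3555036293789/203321105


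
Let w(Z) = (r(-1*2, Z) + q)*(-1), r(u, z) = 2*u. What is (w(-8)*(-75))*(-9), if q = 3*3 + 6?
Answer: -7425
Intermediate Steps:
q = 15 (q = 9 + 6 = 15)
w(Z) = -11 (w(Z) = (2*(-1*2) + 15)*(-1) = (2*(-2) + 15)*(-1) = (-4 + 15)*(-1) = 11*(-1) = -11)
(w(-8)*(-75))*(-9) = -11*(-75)*(-9) = 825*(-9) = -7425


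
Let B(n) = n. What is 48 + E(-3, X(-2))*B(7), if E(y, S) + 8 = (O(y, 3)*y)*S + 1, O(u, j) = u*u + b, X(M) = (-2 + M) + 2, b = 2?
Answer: 461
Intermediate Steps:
X(M) = M
O(u, j) = 2 + u**2 (O(u, j) = u*u + 2 = u**2 + 2 = 2 + u**2)
E(y, S) = -7 + S*y*(2 + y**2) (E(y, S) = -8 + (((2 + y**2)*y)*S + 1) = -8 + ((y*(2 + y**2))*S + 1) = -8 + (S*y*(2 + y**2) + 1) = -8 + (1 + S*y*(2 + y**2)) = -7 + S*y*(2 + y**2))
48 + E(-3, X(-2))*B(7) = 48 + (-7 - 2*(-3)*(2 + (-3)**2))*7 = 48 + (-7 - 2*(-3)*(2 + 9))*7 = 48 + (-7 - 2*(-3)*11)*7 = 48 + (-7 + 66)*7 = 48 + 59*7 = 48 + 413 = 461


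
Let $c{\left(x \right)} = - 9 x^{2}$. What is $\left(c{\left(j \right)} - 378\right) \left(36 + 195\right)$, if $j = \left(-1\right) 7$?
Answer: $-189189$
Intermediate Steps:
$j = -7$
$\left(c{\left(j \right)} - 378\right) \left(36 + 195\right) = \left(- 9 \left(-7\right)^{2} - 378\right) \left(36 + 195\right) = \left(\left(-9\right) 49 - 378\right) 231 = \left(-441 - 378\right) 231 = \left(-819\right) 231 = -189189$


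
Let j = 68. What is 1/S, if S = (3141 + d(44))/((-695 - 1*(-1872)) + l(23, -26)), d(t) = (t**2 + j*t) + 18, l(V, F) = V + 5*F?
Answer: 1070/8087 ≈ 0.13231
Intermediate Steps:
d(t) = 18 + t**2 + 68*t (d(t) = (t**2 + 68*t) + 18 = 18 + t**2 + 68*t)
S = 8087/1070 (S = (3141 + (18 + 44**2 + 68*44))/((-695 - 1*(-1872)) + (23 + 5*(-26))) = (3141 + (18 + 1936 + 2992))/((-695 + 1872) + (23 - 130)) = (3141 + 4946)/(1177 - 107) = 8087/1070 ≈ 7.5579)
1/S = 1/(8087/1070) = 1070/8087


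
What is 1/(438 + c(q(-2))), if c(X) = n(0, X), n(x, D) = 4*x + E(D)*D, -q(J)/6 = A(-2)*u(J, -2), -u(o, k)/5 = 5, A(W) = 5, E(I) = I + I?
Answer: 1/1125438 ≈ 8.8854e-7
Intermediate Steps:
E(I) = 2*I
u(o, k) = -25 (u(o, k) = -5*5 = -25)
q(J) = 750 (q(J) = -30*(-25) = -6*(-125) = 750)
n(x, D) = 2*D**2 + 4*x (n(x, D) = 4*x + (2*D)*D = 4*x + 2*D**2 = 2*D**2 + 4*x)
c(X) = 2*X**2 (c(X) = 2*X**2 + 4*0 = 2*X**2 + 0 = 2*X**2)
1/(438 + c(q(-2))) = 1/(438 + 2*750**2) = 1/(438 + 2*562500) = 1/(438 + 1125000) = 1/1125438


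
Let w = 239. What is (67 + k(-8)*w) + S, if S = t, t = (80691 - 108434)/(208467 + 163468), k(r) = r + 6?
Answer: -152893028/371935 ≈ -411.07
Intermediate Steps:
k(r) = 6 + r
t = -27743/371935 ≈ -0.074591
S = -27743/371935 ≈ -0.074591
(67 + k(-8)*w) + S = (67 + (6 - 8)*239) - 27743/371935 = (67 - 2*239) - 27743/371935 = (67 - 478) - 27743/371935 = -411 - 27743/371935 = -152893028/371935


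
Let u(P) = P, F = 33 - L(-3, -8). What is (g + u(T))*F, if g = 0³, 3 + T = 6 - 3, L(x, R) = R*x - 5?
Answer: 0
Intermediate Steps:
L(x, R) = -5 + R*x
F = 14 (F = 33 - (-5 - 8*(-3)) = 33 - (-5 + 24) = 33 - 1*19 = 33 - 19 = 14)
T = 0 (T = -3 + (6 - 3) = -3 + 3 = 0)
g = 0
(g + u(T))*F = (0 + 0)*14 = 0*14 = 0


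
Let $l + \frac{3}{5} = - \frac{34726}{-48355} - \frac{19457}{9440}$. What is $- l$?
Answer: $\frac{177382503}{91294240} \approx 1.943$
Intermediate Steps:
$l = - \frac{177382503}{91294240}$ ($l = - \frac{3}{5} - \left(- \frac{34726}{48355} + \frac{19457}{9440}\right) = - \frac{3}{5} - \frac{122605959}{91294240} = - \frac{177382503}{91294240} \approx -1.943$)
$- l = \left(-1\right) \left(- \frac{177382503}{91294240}\right) = \frac{177382503}{91294240}$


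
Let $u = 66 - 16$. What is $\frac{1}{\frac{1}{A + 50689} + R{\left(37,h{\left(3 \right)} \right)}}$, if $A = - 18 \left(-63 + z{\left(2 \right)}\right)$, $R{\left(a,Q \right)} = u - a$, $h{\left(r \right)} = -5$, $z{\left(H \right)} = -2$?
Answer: $\frac{51859}{674168} \approx 0.076923$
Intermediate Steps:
$u = 50$
$R{\left(a,Q \right)} = 50 - a$
$A = 1170$ ($A = - 18 \left(-63 - 2\right) = \left(-18\right) \left(-65\right) = 1170$)
$\frac{1}{\frac{1}{A + 50689} + R{\left(37,h{\left(3 \right)} \right)}} = \frac{1}{\frac{1}{1170 + 50689} + \left(50 - 37\right)} = \frac{1}{\frac{1}{51859} + \left(50 - 37\right)} = \frac{1}{\frac{1}{51859} + 13} = \frac{1}{\frac{674168}{51859}} = \frac{51859}{674168}$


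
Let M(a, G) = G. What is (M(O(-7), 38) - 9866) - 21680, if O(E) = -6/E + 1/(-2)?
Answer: -31508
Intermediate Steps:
O(E) = -1/2 - 6/E (O(E) = -6/E + 1*(-1/2) = -6/E - 1/2 = -1/2 - 6/E)
(M(O(-7), 38) - 9866) - 21680 = (38 - 9866) - 21680 = -9828 - 21680 = -31508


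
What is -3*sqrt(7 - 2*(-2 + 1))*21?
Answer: -189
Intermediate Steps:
-3*sqrt(7 - 2*(-2 + 1))*21 = -3*sqrt(7 - 2*(-1))*21 = -3*sqrt(7 + 2)*21 = -3*sqrt(9)*21 = -3*3*21 = -9*21 = -189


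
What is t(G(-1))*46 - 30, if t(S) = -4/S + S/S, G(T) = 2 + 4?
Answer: -44/3 ≈ -14.667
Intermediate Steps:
G(T) = 6
t(S) = 1 - 4/S (t(S) = -4/S + 1 = 1 - 4/S)
t(G(-1))*46 - 30 = ((-4 + 6)/6)*46 - 30 = ((⅙)*2)*46 - 30 = (⅓)*46 - 30 = 46/3 - 30 = -44/3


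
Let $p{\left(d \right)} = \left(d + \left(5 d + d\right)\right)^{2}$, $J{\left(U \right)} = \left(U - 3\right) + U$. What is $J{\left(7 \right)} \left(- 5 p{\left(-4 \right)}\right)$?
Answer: $-43120$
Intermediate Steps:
$J{\left(U \right)} = -3 + 2 U$ ($J{\left(U \right)} = \left(-3 + U\right) + U = -3 + 2 U$)
$p{\left(d \right)} = 49 d^{2}$ ($p{\left(d \right)} = \left(d + 6 d\right)^{2} = \left(7 d\right)^{2} = 49 d^{2}$)
$J{\left(7 \right)} \left(- 5 p{\left(-4 \right)}\right) = \left(-3 + 2 \cdot 7\right) \left(- 5 \cdot 49 \left(-4\right)^{2}\right) = \left(-3 + 14\right) \left(- 5 \cdot 49 \cdot 16\right) = 11 \left(\left(-5\right) 784\right) = 11 \left(-3920\right) = -43120$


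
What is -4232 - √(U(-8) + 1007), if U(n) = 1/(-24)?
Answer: -4232 - 13*√858/12 ≈ -4263.7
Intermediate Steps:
U(n) = -1/24
-4232 - √(U(-8) + 1007) = -4232 - √(-1/24 + 1007) = -4232 - √(24167/24) = -4232 - 13*√858/12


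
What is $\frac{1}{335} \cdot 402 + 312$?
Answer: $\frac{1566}{5} \approx 313.2$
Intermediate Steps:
$\frac{1}{335} \cdot 402 + 312 = \frac{6}{5} + 312 = \frac{1566}{5}$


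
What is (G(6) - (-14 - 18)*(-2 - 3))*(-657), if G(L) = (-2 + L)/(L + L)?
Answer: 104901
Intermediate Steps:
G(L) = (-2 + L)/(2*L) (G(L) = (-2 + L)/((2*L)) = (-2 + L)*(1/(2*L)) = (-2 + L)/(2*L))
(G(6) - (-14 - 18)*(-2 - 3))*(-657) = ((½)*(-2 + 6)/6 - (-14 - 18)*(-2 - 3))*(-657) = ((½)*(⅙)*4 - (-32)*(-5))*(-657) = (⅓ - 1*160)*(-657) = (⅓ - 160)*(-657) = -479/3*(-657) = 104901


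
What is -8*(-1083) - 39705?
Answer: -31041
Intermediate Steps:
-8*(-1083) - 39705 = 8664 - 39705 = -31041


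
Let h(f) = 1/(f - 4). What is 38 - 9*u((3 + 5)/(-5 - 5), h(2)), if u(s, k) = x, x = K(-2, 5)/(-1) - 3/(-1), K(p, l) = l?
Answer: 56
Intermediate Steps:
h(f) = 1/(-4 + f)
x = -2 (x = 5/(-1) - 3/(-1) = 5*(-1) - 3*(-1) = -5 + 3 = -2)
u(s, k) = -2
38 - 9*u((3 + 5)/(-5 - 5), h(2)) = 38 - 9*(-2) = 38 + 18 = 56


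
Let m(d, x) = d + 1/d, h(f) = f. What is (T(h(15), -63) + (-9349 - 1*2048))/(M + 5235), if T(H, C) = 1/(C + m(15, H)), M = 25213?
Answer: -4097229/10946056 ≈ -0.37431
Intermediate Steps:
T(H, C) = 1/(226/15 + C) (T(H, C) = 1/(C + (15 + 1/15)) = 1/(C + 226/15) = 1/(226/15 + C))
(T(h(15), -63) + (-9349 - 1*2048))/(M + 5235) = (15/(226 + 15*(-63)) + (-9349 - 1*2048))/(25213 + 5235) = (15/(226 - 945) + (-9349 - 2048))/30448 = (15/(-719) - 11397)*(1/30448) = (15*(-1/719) - 11397)*(1/30448) = (-15/719 - 11397)*(1/30448) = -8194458/719*1/30448 = -4097229/10946056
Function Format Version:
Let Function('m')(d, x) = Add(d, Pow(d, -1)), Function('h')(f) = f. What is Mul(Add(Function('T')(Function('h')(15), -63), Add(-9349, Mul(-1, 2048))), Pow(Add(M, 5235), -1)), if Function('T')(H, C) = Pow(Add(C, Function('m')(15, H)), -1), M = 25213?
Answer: Rational(-4097229, 10946056) ≈ -0.37431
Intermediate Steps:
Function('T')(H, C) = Pow(Add(Rational(226, 15), C), -1) (Function('T')(H, C) = Pow(Add(C, Add(15, Pow(15, -1))), -1) = Pow(Add(C, Add(15, Rational(1, 15))), -1) = Pow(Add(C, Rational(226, 15)), -1) = Pow(Add(Rational(226, 15), C), -1))
Mul(Add(Function('T')(Function('h')(15), -63), Add(-9349, Mul(-1, 2048))), Pow(Add(M, 5235), -1)) = Mul(Add(Mul(15, Pow(Add(226, Mul(15, -63)), -1)), Add(-9349, Mul(-1, 2048))), Pow(Add(25213, 5235), -1)) = Mul(Add(Mul(15, Pow(Add(226, -945), -1)), Add(-9349, -2048)), Pow(30448, -1)) = Mul(Add(Mul(15, Pow(-719, -1)), -11397), Rational(1, 30448)) = Mul(Add(Mul(15, Rational(-1, 719)), -11397), Rational(1, 30448)) = Mul(Add(Rational(-15, 719), -11397), Rational(1, 30448)) = Mul(Rational(-8194458, 719), Rational(1, 30448)) = Rational(-4097229, 10946056)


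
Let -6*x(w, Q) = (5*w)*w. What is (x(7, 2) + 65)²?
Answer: 21025/36 ≈ 584.03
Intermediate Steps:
x(w, Q) = -5*w²/6 (x(w, Q) = -5*w*w/6 = -5*w²/6)
(x(7, 2) + 65)² = (-⅚*7² + 65)² = (-⅚*49 + 65)² = (-245/6 + 65)² = (145/6)² = 21025/36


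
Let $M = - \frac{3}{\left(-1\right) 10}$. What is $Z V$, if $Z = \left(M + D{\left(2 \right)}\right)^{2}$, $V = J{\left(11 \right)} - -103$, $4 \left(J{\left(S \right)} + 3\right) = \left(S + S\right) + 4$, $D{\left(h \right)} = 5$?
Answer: $\frac{598317}{200} \approx 2991.6$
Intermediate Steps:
$J{\left(S \right)} = -2 + \frac{S}{2}$ ($J{\left(S \right)} = -3 + \frac{\left(S + S\right) + 4}{4} = -3 + \frac{2 S + 4}{4} = -3 + \frac{4 + 2 S}{4} = -3 + \left(1 + \frac{S}{2}\right) = -2 + \frac{S}{2}$)
$M = \frac{3}{10}$ ($M = - \frac{3}{-10} = \left(-3\right) \left(- \frac{1}{10}\right) = \frac{3}{10} \approx 0.3$)
$V = \frac{213}{2}$ ($V = \left(-2 + \frac{1}{2} \cdot 11\right) - -103 = \left(-2 + \frac{11}{2}\right) + 103 = \frac{7}{2} + 103 = \frac{213}{2} \approx 106.5$)
$Z = \frac{2809}{100}$ ($Z = \left(\frac{3}{10} + 5\right)^{2} = \left(\frac{53}{10}\right)^{2} = \frac{2809}{100} \approx 28.09$)
$Z V = \frac{2809}{100} \cdot \frac{213}{2} = \frac{598317}{200}$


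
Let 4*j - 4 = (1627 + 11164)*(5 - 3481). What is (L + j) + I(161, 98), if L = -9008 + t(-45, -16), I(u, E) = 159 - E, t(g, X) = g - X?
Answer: -11124354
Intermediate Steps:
j = -11115378 (j = 1 + ((1627 + 11164)*(5 - 3481))/4 = 1 + (12791*(-3476))/4 = 1 + (¼)*(-44461516) = 1 - 11115379 = -11115378)
L = -9037 (L = -9008 + (-45 - 1*(-16)) = -9008 + (-45 + 16) = -9008 - 29 = -9037)
(L + j) + I(161, 98) = (-9037 - 11115378) + (159 - 1*98) = -11124415 + (159 - 98) = -11124415 + 61 = -11124354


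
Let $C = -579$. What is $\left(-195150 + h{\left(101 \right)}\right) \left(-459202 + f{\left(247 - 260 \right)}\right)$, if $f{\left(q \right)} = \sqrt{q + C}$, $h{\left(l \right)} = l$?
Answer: $89566890898 - 780196 i \sqrt{37} \approx 8.9567 \cdot 10^{10} - 4.7457 \cdot 10^{6} i$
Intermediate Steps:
$f{\left(q \right)} = \sqrt{-579 + q}$ ($f{\left(q \right)} = \sqrt{q - 579} = \sqrt{-579 + q}$)
$\left(-195150 + h{\left(101 \right)}\right) \left(-459202 + f{\left(247 - 260 \right)}\right) = \left(-195150 + 101\right) \left(-459202 + \sqrt{-579 + \left(247 - 260\right)}\right) = - 195049 \left(-459202 + \sqrt{-579 + \left(247 - 260\right)}\right) = - 195049 \left(-459202 + \sqrt{-579 - 13}\right) = - 195049 \left(-459202 + \sqrt{-592}\right) = - 195049 \left(-459202 + 4 i \sqrt{37}\right) = 89566890898 - 780196 i \sqrt{37}$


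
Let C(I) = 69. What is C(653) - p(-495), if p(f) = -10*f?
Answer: -4881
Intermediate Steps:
C(653) - p(-495) = 69 - (-10)*(-495) = 69 - 1*4950 = 69 - 4950 = -4881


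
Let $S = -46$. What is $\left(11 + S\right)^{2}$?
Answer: $1225$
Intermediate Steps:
$\left(11 + S\right)^{2} = \left(11 - 46\right)^{2} = \left(-35\right)^{2} = 1225$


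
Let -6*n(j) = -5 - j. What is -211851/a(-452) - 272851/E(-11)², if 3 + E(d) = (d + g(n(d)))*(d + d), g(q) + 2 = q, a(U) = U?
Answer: 19584110623/42047300 ≈ 465.76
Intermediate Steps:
n(j) = ⅚ + j/6 (n(j) = -(-5 - j)/6 = ⅚ + j/6)
g(q) = -2 + q
E(d) = -3 + 2*d*(-7/6 + 7*d/6) (E(d) = -3 + (d + (-2 + (⅚ + d/6)))*(d + d) = -3 + (d + (-7/6 + d/6))*(2*d) = -3 + (-7/6 + 7*d/6)*(2*d) = -3 + 2*d*(-7/6 + 7*d/6))
-211851/a(-452) - 272851/E(-11)² = -211851/(-452) - 272851/(-3 - 7/3*(-11) + (7/3)*(-11)²)² = -211851*(-1/452) - 272851/(-3 + 77/3 + (7/3)*121)² = 211851/452 - 272851/(-3 + 77/3 + 847/3)² = 211851/452 - 272851/(305²) = 211851/452 - 272851/93025 = 19584110623/42047300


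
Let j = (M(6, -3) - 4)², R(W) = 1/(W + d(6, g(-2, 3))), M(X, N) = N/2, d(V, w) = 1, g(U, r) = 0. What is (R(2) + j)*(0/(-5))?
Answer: 0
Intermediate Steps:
M(X, N) = N/2 (M(X, N) = N*(½) = N/2)
R(W) = 1/(1 + W) (R(W) = 1/(W + 1) = 1/(1 + W))
j = 121/4 (j = ((½)*(-3) - 4)² = (-3/2 - 4)² = (-11/2)² = 121/4 ≈ 30.250)
(R(2) + j)*(0/(-5)) = (1/(1 + 2) + 121/4)*(0/(-5)) = (1/3 + 121/4)*(0*(-⅕)) = (⅓ + 121/4)*0 = (367/12)*0 = 0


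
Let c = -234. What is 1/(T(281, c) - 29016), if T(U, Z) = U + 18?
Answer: -1/28717 ≈ -3.4823e-5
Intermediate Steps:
T(U, Z) = 18 + U
1/(T(281, c) - 29016) = 1/((18 + 281) - 29016) = 1/(299 - 29016) = 1/(-28717) = -1/28717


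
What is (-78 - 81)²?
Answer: 25281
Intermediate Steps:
(-78 - 81)² = (-159)² = 25281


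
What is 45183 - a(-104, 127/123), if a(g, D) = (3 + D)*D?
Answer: 683510615/15129 ≈ 45179.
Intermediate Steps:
a(g, D) = D*(3 + D)
45183 - a(-104, 127/123) = 45183 - 127/123*(3 + 127/123) = 45183 - 127*(1/123)*(3 + 127*(1/123)) = 45183 - 127*(3 + 127/123)/123 = 45183 - 127*496/(123*123) = 45183 - 1*62992/15129 = 45183 - 62992/15129 = 683510615/15129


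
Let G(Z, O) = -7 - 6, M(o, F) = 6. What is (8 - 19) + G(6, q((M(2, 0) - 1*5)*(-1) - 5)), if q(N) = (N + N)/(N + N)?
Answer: -24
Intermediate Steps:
q(N) = 1 (q(N) = (2*N)/((2*N)) = (2*N)*(1/(2*N)) = 1)
G(Z, O) = -13
(8 - 19) + G(6, q((M(2, 0) - 1*5)*(-1) - 5)) = (8 - 19) - 13 = -11 - 13 = -24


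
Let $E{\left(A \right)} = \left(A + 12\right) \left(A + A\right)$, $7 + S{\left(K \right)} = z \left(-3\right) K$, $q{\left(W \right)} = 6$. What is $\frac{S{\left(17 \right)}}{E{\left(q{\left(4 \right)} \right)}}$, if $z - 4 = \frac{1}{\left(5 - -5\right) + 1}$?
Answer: $- \frac{593}{594} \approx -0.99832$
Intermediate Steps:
$z = \frac{45}{11}$ ($z = 4 + \frac{1}{\left(5 - -5\right) + 1} = 4 + \frac{1}{\left(5 + 5\right) + 1} = 4 + \frac{1}{10 + 1} = 4 + \frac{1}{11} = \frac{45}{11} \approx 4.0909$)
$S{\left(K \right)} = -7 - \frac{135 K}{11}$ ($S{\left(K \right)} = -7 + \frac{45}{11} \left(-3\right) K = -7 - \frac{135 K}{11}$)
$E{\left(A \right)} = 2 A \left(12 + A\right)$ ($E{\left(A \right)} = \left(12 + A\right) 2 A = 2 A \left(12 + A\right)$)
$\frac{S{\left(17 \right)}}{E{\left(q{\left(4 \right)} \right)}} = \frac{-7 - \frac{2295}{11}}{2 \cdot 6 \left(12 + 6\right)} = \frac{-7 - \frac{2295}{11}}{2 \cdot 6 \cdot 18} = - \frac{2372}{11 \cdot 216} = \left(- \frac{2372}{11}\right) \frac{1}{216} = - \frac{593}{594}$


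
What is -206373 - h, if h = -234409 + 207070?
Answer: -179034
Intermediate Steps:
h = -27339
-206373 - h = -206373 - 1*(-27339) = -206373 + 27339 = -179034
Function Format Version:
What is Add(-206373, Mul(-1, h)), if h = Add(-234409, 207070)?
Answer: -179034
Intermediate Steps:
h = -27339
Add(-206373, Mul(-1, h)) = Add(-206373, Mul(-1, -27339)) = Add(-206373, 27339) = -179034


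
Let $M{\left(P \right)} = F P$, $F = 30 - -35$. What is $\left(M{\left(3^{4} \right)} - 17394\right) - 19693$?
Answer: $-31822$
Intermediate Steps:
$F = 65$ ($F = 30 + 35 = 65$)
$M{\left(P \right)} = 65 P$
$\left(M{\left(3^{4} \right)} - 17394\right) - 19693 = \left(65 \cdot 3^{4} - 17394\right) - 19693 = \left(65 \cdot 81 - 17394\right) - 19693 = \left(5265 - 17394\right) - 19693 = -12129 - 19693 = -31822$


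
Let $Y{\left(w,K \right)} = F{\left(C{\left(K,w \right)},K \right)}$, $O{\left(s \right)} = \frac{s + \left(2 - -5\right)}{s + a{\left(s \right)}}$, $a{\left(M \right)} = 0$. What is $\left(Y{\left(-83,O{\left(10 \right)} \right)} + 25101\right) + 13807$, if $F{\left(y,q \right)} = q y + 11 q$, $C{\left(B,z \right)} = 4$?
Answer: $\frac{77867}{2} \approx 38934.0$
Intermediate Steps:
$F{\left(y,q \right)} = 11 q + q y$
$O{\left(s \right)} = \frac{7 + s}{s}$ ($O{\left(s \right)} = \frac{s + \left(2 - -5\right)}{s + 0} = \frac{s + \left(2 + 5\right)}{s} = \frac{s + 7}{s} = \frac{7 + s}{s}$)
$Y{\left(w,K \right)} = 15 K$ ($Y{\left(w,K \right)} = K \left(11 + 4\right) = K 15 = 15 K$)
$\left(Y{\left(-83,O{\left(10 \right)} \right)} + 25101\right) + 13807 = \left(15 \frac{7 + 10}{10} + 25101\right) + 13807 = \left(15 \cdot \frac{1}{10} \cdot 17 + 25101\right) + 13807 = \left(15 \cdot \frac{17}{10} + 25101\right) + 13807 = \left(\frac{51}{2} + 25101\right) + 13807 = \frac{50253}{2} + 13807 = \frac{77867}{2}$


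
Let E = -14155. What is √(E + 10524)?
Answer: I*√3631 ≈ 60.258*I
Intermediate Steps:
√(E + 10524) = √(-14155 + 10524) = √(-3631) = I*√3631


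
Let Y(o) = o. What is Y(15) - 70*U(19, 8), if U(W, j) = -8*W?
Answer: 10655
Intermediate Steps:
Y(15) - 70*U(19, 8) = 15 - (-560)*19 = 15 - 70*(-152) = 15 + 10640 = 10655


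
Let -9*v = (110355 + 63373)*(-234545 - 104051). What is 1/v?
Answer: 9/58823605888 ≈ 1.5300e-10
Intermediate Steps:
v = 58823605888/9 (v = -(110355 + 63373)*(-234545 - 104051)/9 = -173728*(-338596)/9 = -1/9*(-58823605888) = 58823605888/9 ≈ 6.5360e+9)
1/v = 1/(58823605888/9) = 9/58823605888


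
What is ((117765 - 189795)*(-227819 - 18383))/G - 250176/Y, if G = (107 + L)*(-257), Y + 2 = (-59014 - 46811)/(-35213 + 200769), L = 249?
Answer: -989795482476267/9994060001 ≈ -99038.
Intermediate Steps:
Y = -436937/165556 (Y = -2 + (-59014 - 46811)/(-35213 + 200769) = -2 - 105825/165556 = -436937/165556 ≈ -2.6392)
G = -91492 (G = (107 + 249)*(-257) = 356*(-257) = -91492)
((117765 - 189795)*(-227819 - 18383))/G - 250176/Y = ((117765 - 189795)*(-227819 - 18383))/(-91492) - 250176/(-436937/165556) = -72030*(-246202)*(-1/91492) - 250176*(-165556/436937) = 17733930060*(-1/91492) + 41418137856/436937 = -4433482515/22873 + 41418137856/436937 = -989795482476267/9994060001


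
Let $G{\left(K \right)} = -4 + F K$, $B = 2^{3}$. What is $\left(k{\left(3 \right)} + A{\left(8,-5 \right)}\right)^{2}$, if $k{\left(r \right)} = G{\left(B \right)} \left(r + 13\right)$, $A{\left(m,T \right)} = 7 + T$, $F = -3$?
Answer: $198916$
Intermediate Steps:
$B = 8$
$G{\left(K \right)} = -4 - 3 K$
$k{\left(r \right)} = -364 - 28 r$ ($k{\left(r \right)} = \left(-4 - 24\right) \left(r + 13\right) = \left(-4 - 24\right) \left(13 + r\right) = - 28 \left(13 + r\right) = -364 - 28 r$)
$\left(k{\left(3 \right)} + A{\left(8,-5 \right)}\right)^{2} = \left(\left(-364 - 84\right) + \left(7 - 5\right)\right)^{2} = \left(\left(-364 - 84\right) + 2\right)^{2} = \left(-448 + 2\right)^{2} = \left(-446\right)^{2} = 198916$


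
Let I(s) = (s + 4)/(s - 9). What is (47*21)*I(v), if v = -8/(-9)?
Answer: -43428/73 ≈ -594.90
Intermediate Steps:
v = 8/9 (v = -8*(-1/9) = 8/9 ≈ 0.88889)
I(s) = (4 + s)/(-9 + s)
(47*21)*I(v) = (47*21)*((4 + 8/9)/(-9 + 8/9)) = 987*((44/9)/(-73/9)) = 987*(-9/73*44/9) = 987*(-44/73) = -43428/73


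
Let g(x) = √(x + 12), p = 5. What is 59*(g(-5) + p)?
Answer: 295 + 59*√7 ≈ 451.10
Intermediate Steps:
g(x) = √(12 + x)
59*(g(-5) + p) = 59*(√(12 - 5) + 5) = 59*(√7 + 5) = 59*(5 + √7) = 295 + 59*√7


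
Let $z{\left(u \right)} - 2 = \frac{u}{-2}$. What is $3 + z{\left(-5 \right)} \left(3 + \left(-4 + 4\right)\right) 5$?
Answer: $\frac{141}{2} \approx 70.5$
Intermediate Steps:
$z{\left(u \right)} = 2 - \frac{u}{2}$ ($z{\left(u \right)} = 2 + \frac{u}{-2} = 2 + u \left(- \frac{1}{2}\right) = 2 - \frac{u}{2}$)
$3 + z{\left(-5 \right)} \left(3 + \left(-4 + 4\right)\right) 5 = 3 + \left(2 - - \frac{5}{2}\right) \left(3 + \left(-4 + 4\right)\right) 5 = 3 + \left(2 + \frac{5}{2}\right) \left(3 + 0\right) 5 = 3 + \frac{9 \cdot 3 \cdot 5}{2} = 3 + \frac{9}{2} \cdot 15 = 3 + \frac{135}{2} = \frac{141}{2}$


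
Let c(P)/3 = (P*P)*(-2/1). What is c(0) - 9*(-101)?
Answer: 909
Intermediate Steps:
c(P) = -6*P² (c(P) = 3*((P*P)*(-2/1)) = 3*(P²*(-2*1)) = 3*(P²*(-2)) = 3*(-2*P²) = -6*P²)
c(0) - 9*(-101) = -6*0² - 9*(-101) = -6*0 + 909 = 0 + 909 = 909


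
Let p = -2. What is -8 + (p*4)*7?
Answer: -64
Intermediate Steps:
-8 + (p*4)*7 = -8 - 2*4*7 = -8 - 8*7 = -8 - 56 = -64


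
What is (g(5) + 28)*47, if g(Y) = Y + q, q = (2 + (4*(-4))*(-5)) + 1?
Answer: 5452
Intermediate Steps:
q = 83 (q = (2 - 16*(-5)) + 1 = (2 + 80) + 1 = 82 + 1 = 83)
g(Y) = 83 + Y (g(Y) = Y + 83 = 83 + Y)
(g(5) + 28)*47 = ((83 + 5) + 28)*47 = (88 + 28)*47 = 116*47 = 5452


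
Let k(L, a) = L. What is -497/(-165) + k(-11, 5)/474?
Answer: 77921/26070 ≈ 2.9889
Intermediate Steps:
-497/(-165) + k(-11, 5)/474 = -497/(-165) - 11/474 = -497*(-1/165) - 11*1/474 = 497/165 - 11/474 = 77921/26070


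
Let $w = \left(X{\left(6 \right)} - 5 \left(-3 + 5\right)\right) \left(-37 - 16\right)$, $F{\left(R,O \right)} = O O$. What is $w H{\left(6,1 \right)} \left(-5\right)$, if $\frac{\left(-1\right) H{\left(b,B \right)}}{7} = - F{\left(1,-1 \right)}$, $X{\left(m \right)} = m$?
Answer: $-7420$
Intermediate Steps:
$F{\left(R,O \right)} = O^{2}$
$H{\left(b,B \right)} = 7$ ($H{\left(b,B \right)} = - 7 \left(- \left(-1\right)^{2}\right) = - 7 \left(\left(-1\right) 1\right) = \left(-7\right) \left(-1\right) = 7$)
$w = 212$ ($w = \left(6 - 5 \left(-3 + 5\right)\right) \left(-37 - 16\right) = \left(6 - 10\right) \left(-53\right) = \left(-4\right) \left(-53\right) = 212$)
$w H{\left(6,1 \right)} \left(-5\right) = 212 \cdot 7 \left(-5\right) = 1484 \left(-5\right) = -7420$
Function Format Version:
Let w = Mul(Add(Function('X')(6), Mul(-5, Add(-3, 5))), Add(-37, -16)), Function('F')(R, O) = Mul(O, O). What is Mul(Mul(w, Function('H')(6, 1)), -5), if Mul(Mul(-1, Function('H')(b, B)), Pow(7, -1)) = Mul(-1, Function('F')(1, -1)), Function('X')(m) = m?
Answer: -7420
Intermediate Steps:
Function('F')(R, O) = Pow(O, 2)
Function('H')(b, B) = 7 (Function('H')(b, B) = Mul(-7, Mul(-1, Pow(-1, 2))) = Mul(-7, Mul(-1, 1)) = Mul(-7, -1) = 7)
w = 212 (w = Mul(Add(6, Mul(-5, Add(-3, 5))), Add(-37, -16)) = Mul(Add(6, Mul(-5, 2)), -53) = Mul(Add(6, -10), -53) = Mul(-4, -53) = 212)
Mul(Mul(w, Function('H')(6, 1)), -5) = Mul(Mul(212, 7), -5) = Mul(1484, -5) = -7420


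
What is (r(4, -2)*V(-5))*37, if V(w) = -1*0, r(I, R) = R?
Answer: 0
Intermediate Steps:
V(w) = 0
(r(4, -2)*V(-5))*37 = -2*0*37 = 0*37 = 0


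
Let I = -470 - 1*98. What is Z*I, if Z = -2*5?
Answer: 5680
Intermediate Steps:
I = -568 (I = -470 - 98 = -568)
Z = -10
Z*I = -10*(-568) = 5680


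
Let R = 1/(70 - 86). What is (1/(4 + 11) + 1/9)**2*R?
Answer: -4/2025 ≈ -0.0019753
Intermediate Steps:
R = -1/16 (R = 1/(-16) = -1/16 ≈ -0.062500)
(1/(4 + 11) + 1/9)**2*R = (1/(4 + 11) + 1/9)**2*(-1/16) = (1/15 + 1/9)**2*(-1/16) = (8/45)**2*(-1/16) = (64/2025)*(-1/16) = -4/2025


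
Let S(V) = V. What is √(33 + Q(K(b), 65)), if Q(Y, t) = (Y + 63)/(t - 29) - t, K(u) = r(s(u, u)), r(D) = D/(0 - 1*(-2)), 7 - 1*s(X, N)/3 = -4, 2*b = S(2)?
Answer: I*√4290/12 ≈ 5.4582*I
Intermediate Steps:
b = 1 (b = (½)*2 = 1)
s(X, N) = 33 (s(X, N) = 21 - 3*(-4) = 21 + 12 = 33)
r(D) = D/2 (r(D) = D/(0 + 2) = D/2)
K(u) = 33/2 (K(u) = (½)*33 = 33/2)
Q(Y, t) = -t + (63 + Y)/(-29 + t) (Q(Y, t) = (63 + Y)/(-29 + t) - t = -t + (63 + Y)/(-29 + t))
√(33 + Q(K(b), 65)) = √(33 + (63 + 33/2 - 1*65² + 29*65)/(-29 + 65)) = √(33 + (63 + 33/2 - 1*4225 + 1885)/36) = √(33 + (63 + 33/2 - 4225 + 1885)/36) = √(33 + (1/36)*(-4521/2)) = √(33 - 1507/24) = √(-715/24) = I*√4290/12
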